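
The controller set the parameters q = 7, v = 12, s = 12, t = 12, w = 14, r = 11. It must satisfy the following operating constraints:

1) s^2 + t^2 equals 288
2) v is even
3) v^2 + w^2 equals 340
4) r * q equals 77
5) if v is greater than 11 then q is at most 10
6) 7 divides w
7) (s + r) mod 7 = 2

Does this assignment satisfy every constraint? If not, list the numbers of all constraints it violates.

1) s^2 + t^2 = 12^2 + 12^2 = 144 + 144 = 288  holds
2) v = 12 is even  holds
3) v^2 + w^2 = 12^2 + 14^2 = 144 + 196 = 340  holds
4) r * q = 11 * 7 = 77  holds
5) v = 12 > 11, so we need q ≤ 10; q = 7 ≤ 10  holds
6) 14 / 7 = 2, so 7 divides 14  holds
7) s + r = 23; 23 mod 7 = 2  holds

No violations.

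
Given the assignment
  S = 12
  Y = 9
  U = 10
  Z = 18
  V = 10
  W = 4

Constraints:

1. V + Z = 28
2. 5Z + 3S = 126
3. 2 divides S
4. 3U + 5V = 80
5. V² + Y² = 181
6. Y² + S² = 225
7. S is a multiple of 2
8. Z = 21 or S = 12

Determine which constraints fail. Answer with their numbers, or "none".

1. V + Z = 10 + 18 = 28  ✔
2. 5Z + 3S = 5(18) + 3(12) = 126  ✔
3. 12 / 2 = 6, so 2 divides 12  ✔
4. 3U + 5V = 3(10) + 5(10) = 80  ✔
5. V² + Y² = 10² + 9² = 100 + 81 = 181  ✔
6. Y² + S² = 9² + 12² = 81 + 144 = 225  ✔
7. 12 / 2 = 6, so 2 divides 12  ✔
8. Z = 18 ≠ 21, but S = 12 = 12 (second disjunct)  ✔

All constraints are satisfied.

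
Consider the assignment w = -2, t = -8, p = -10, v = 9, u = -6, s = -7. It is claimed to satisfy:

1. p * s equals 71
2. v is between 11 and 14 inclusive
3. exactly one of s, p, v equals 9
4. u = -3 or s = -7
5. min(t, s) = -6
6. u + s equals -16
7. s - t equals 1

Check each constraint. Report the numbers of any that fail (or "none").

1. p * s = -10 * (-7) = 70, not 71 — violated.
2. v = 9 is outside [11, 14] — violated.
3. s=-7, p=-10, v=9; 1 of them equals 9 — satisfied.
4. u = -6 ≠ -3, but s = -7 = -7 (second disjunct) — satisfied.
5. min(-8, -7) = -8, not -6 — violated.
6. u + s = -6 + (-7) = -13, not -16 — violated.
7. s - t = -7 - (-8) = 1 — satisfied.

Violated: 1, 2, 5, 6.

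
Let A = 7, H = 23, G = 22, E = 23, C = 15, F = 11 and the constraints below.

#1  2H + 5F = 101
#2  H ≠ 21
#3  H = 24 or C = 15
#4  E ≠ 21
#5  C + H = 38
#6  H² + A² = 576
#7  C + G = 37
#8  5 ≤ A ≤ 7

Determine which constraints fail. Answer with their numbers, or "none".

#1 2H + 5F = 2(23) + 5(11) = 101  true
#2 H = 23, and 23 ≠ 21  true
#3 H = 23 ≠ 24, but C = 15 = 15 (second disjunct)  true
#4 E = 23, and 23 ≠ 21  true
#5 C + H = 15 + 23 = 38  true
#6 H² + A² = 23² + 7² = 529 + 49 = 578, not 576  false
#7 C + G = 15 + 22 = 37  true
#8 A = 7 lies in [5, 7]  true

The assignment fails constraint 6.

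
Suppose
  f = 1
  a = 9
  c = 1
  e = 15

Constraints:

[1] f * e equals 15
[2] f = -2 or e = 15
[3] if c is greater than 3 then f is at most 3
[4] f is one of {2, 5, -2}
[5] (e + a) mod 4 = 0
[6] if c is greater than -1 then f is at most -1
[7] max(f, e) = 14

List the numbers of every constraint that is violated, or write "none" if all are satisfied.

[1] f * e = 1 * 15 = 15  true
[2] f = 1 ≠ -2, but e = 15 = 15 (second disjunct)  true
[3] c = 1, not > 3; antecedent false, conditional vacuously true  true
[4] f = 1 is not in {2, 5, -2}  false
[5] e + a = 24; 24 mod 4 = 0  true
[6] c = 1 > -1, so we need f ≤ -1; but f = 1 > -1  false
[7] max(1, 15) = 15, not 14  false

Violated: 4, 6, and 7.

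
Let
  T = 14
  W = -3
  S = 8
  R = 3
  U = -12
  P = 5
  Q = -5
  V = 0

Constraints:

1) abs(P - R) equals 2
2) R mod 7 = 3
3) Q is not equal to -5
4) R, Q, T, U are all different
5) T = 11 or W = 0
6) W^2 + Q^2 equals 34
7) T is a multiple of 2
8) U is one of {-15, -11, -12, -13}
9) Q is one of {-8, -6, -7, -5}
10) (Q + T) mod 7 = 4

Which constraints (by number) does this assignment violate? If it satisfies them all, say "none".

Constraints 3, 5, and 10 do not hold.

1) abs(5 - 3) = 2  ✔
2) 3 mod 7 = 3  ✔
3) Q = -5, but -5 is required to differ  ✘
4) values 3, -5, 14, -12 are pairwise distinct  ✔
5) T = 14 ≠ 11 and W = -3 ≠ 0; both disjuncts false  ✘
6) W^2 + Q^2 = (-3)^2 + (-5)^2 = 9 + 25 = 34  ✔
7) 14 / 2 = 7, so 2 divides 14  ✔
8) U = -12 is in {-15, -11, -12, -13}  ✔
9) Q = -5 is in {-8, -6, -7, -5}  ✔
10) Q + T = 9; 9 mod 7 = 2, not 4  ✘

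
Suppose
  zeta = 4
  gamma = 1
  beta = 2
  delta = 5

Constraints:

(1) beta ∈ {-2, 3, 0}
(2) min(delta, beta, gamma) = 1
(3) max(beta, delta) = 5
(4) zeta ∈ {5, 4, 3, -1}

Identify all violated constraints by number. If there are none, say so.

(1) beta = 2 is not in {-2, 3, 0}  false
(2) min(5, 2, 1) = 1  true
(3) max(2, 5) = 5  true
(4) zeta = 4 is in {5, 4, 3, -1}  true

The assignment fails constraint 1.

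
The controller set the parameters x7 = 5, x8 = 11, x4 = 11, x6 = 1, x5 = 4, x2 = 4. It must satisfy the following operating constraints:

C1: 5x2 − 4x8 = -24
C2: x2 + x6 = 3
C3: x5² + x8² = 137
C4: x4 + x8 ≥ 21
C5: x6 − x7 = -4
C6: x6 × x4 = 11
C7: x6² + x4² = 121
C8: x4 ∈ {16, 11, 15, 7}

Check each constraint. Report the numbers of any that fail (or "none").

Violated: 2 and 7.

C1: 5x2 − 4x8 = 5(4) − 4(11) = -24  holds
C2: x2 + x6 = 4 + 1 = 5, not 3  fails
C3: x5² + x8² = 4² + 11² = 16 + 121 = 137  holds
C4: x4 + x8 = 11 + 11 = 22; 22 ≥ 21  holds
C5: x6 − x7 = 1 − 5 = -4  holds
C6: x6 × x4 = 1 × 11 = 11  holds
C7: x6² + x4² = 1² + 11² = 1 + 121 = 122, not 121  fails
C8: x4 = 11 is in {16, 11, 15, 7}  holds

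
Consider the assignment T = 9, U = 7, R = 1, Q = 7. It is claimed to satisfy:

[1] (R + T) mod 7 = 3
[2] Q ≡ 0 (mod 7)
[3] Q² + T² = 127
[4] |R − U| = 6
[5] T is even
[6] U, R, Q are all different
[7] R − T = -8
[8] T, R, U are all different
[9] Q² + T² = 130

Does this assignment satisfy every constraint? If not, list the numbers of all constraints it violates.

[1] R + T = 10; 10 mod 7 = 3  ✓
[2] 7 mod 7 = 0  ✓
[3] Q² + T² = 7² + 9² = 49 + 81 = 130, not 127  ✗
[4] |1 − 7| = 6  ✓
[5] T = 9 is odd  ✗
[6] U = Q = 7, not all different  ✗
[7] R − T = 1 − 9 = -8  ✓
[8] values 9, 1, 7 are pairwise distinct  ✓
[9] Q² + T² = 7² + 9² = 49 + 81 = 130  ✓

No — constraints 3, 5, and 6 are not satisfied.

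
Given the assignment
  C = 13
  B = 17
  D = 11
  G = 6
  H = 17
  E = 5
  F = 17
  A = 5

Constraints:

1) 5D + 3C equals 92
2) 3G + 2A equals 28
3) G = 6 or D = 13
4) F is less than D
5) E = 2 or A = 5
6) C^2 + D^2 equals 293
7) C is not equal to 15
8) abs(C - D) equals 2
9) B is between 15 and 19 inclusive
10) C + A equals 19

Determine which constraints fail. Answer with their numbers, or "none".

Constraints 1, 4, 6, and 10 do not hold.

1) 5D + 3C = 5(11) + 3(13) = 94, not 92 — does not hold.
2) 3G + 2A = 3(6) + 2(5) = 28 — holds.
3) G = 6 = 6 (first disjunct) — holds.
4) F = 17, D = 11; 17 ≥ 11 (want <) — does not hold.
5) E = 5 ≠ 2, but A = 5 = 5 (second disjunct) — holds.
6) C^2 + D^2 = 13^2 + 11^2 = 169 + 121 = 290, not 293 — does not hold.
7) C = 13, and 13 ≠ 15 — holds.
8) abs(13 - 11) = 2 — holds.
9) B = 17 lies in [15, 19] — holds.
10) C + A = 13 + 5 = 18, not 19 — does not hold.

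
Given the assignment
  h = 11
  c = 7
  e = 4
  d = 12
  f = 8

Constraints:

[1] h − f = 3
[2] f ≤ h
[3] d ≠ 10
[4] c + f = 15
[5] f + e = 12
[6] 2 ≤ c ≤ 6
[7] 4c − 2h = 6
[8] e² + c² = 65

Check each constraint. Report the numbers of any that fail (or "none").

The assignment fails constraint 6.

[1] h − f = 11 − 8 = 3  OK
[2] f = 8, h = 11; 8 ≤ 11  OK
[3] d = 12, and 12 ≠ 10  OK
[4] c + f = 7 + 8 = 15  OK
[5] f + e = 8 + 4 = 12  OK
[6] c = 7 is outside [2, 6]  FAIL
[7] 4c − 2h = 4(7) − 2(11) = 6  OK
[8] e² + c² = 4² + 7² = 16 + 49 = 65  OK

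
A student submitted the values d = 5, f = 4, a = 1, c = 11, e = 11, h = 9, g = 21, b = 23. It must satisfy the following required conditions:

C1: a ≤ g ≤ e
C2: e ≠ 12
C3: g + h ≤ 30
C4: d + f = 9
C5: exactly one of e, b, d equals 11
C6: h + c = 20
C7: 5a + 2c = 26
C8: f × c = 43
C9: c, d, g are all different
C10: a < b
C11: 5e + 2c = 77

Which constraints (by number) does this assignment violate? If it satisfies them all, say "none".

C1: values 1, 21, 11; g = 21 is not ≤ e = 11 — violated.
C2: e = 11, and 11 ≠ 12 — satisfied.
C3: g + h = 21 + 9 = 30; 30 ≤ 30 — satisfied.
C4: d + f = 5 + 4 = 9 — satisfied.
C5: e=11, b=23, d=5; 1 of them equals 11 — satisfied.
C6: h + c = 9 + 11 = 20 — satisfied.
C7: 5a + 2c = 5(1) + 2(11) = 27, not 26 — violated.
C8: f × c = 4 × 11 = 44, not 43 — violated.
C9: values 11, 5, 21 are pairwise distinct — satisfied.
C10: a = 1, b = 23; 1 < 23 — satisfied.
C11: 5e + 2c = 5(11) + 2(11) = 77 — satisfied.

Constraints 1, 7, and 8 are violated.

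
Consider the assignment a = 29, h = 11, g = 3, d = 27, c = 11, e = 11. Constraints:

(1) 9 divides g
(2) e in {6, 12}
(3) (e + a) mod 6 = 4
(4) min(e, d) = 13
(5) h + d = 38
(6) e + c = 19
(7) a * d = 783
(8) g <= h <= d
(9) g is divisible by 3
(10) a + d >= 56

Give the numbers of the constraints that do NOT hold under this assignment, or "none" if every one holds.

Constraints 1, 2, 4, 6 are violated.

(1) 3 = 9*0 + 3, so 9 does not divide 3  false
(2) e = 11 is not in {6, 12}  false
(3) e + a = 40; 40 mod 6 = 4  true
(4) min(11, 27) = 11, not 13  false
(5) h + d = 11 + 27 = 38  true
(6) e + c = 11 + 11 = 22, not 19  false
(7) a * d = 29 * 27 = 783  true
(8) values 3 <= 11 <= 27  true
(9) 3 / 3 = 1, so 3 divides 3  true
(10) a + d = 29 + 27 = 56; 56 ≥ 56  true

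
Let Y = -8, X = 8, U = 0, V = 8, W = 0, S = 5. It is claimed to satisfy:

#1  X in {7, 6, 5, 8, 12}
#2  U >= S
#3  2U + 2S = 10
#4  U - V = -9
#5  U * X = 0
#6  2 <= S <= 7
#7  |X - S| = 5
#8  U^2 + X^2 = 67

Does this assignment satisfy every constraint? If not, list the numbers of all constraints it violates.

#1 X = 8 is in {7, 6, 5, 8, 12}  ✔
#2 U = 0, S = 5; 0 < 5 (want ≥)  ✘
#3 2U + 2S = 2(0) + 2(5) = 10  ✔
#4 U - V = 0 - 8 = -8, not -9  ✘
#5 U * X = 0 * 8 = 0  ✔
#6 S = 5 lies in [2, 7]  ✔
#7 |8 - 5| = 3, not 5  ✘
#8 U^2 + X^2 = 0^2 + 8^2 = 0 + 64 = 64, not 67  ✘

Violated: 2, 4, 7, 8.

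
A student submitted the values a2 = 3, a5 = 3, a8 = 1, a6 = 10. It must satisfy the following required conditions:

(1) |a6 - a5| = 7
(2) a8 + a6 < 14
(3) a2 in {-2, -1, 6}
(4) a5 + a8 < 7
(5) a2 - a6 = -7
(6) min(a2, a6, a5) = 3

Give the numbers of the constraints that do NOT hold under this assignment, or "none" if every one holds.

Violated: 3.

(1) |10 - 3| = 7  true
(2) a8 + a6 = 1 + 10 = 11; 11 < 14  true
(3) a2 = 3 is not in {-2, -1, 6}  false
(4) a5 + a8 = 3 + 1 = 4; 4 < 7  true
(5) a2 - a6 = 3 - 10 = -7  true
(6) min(3, 10, 3) = 3  true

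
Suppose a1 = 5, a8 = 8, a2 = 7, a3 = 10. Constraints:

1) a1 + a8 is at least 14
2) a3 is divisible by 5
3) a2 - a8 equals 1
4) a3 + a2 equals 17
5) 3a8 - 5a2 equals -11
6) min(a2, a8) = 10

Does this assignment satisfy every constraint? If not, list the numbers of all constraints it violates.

1) a1 + a8 = 5 + 8 = 13; 13 < 14, bound 14 not met  FAIL
2) 10 / 5 = 2, so 5 divides 10  OK
3) a2 - a8 = 7 - 8 = -1, not 1  FAIL
4) a3 + a2 = 10 + 7 = 17  OK
5) 3a8 - 5a2 = 3(8) - 5(7) = -11  OK
6) min(7, 8) = 7, not 10  FAIL

No — constraints 1, 3, 6 are not satisfied.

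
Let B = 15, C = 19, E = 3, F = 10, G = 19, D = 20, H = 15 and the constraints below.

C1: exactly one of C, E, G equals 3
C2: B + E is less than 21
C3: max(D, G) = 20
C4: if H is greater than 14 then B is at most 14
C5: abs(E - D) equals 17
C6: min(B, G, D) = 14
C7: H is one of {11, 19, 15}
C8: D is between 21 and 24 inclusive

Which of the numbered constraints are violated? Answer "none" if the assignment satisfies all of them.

Constraints 4, 6, 8 are violated.

C1: C=19, E=3, G=19; 1 of them equals 3 — OK.
C2: B + E = 15 + 3 = 18; 18 < 21 — OK.
C3: max(20, 19) = 20 — OK.
C4: H = 15 > 14, so we need B ≤ 14; but B = 15 > 14 — violated.
C5: abs(3 - 20) = 17 — OK.
C6: min(15, 19, 20) = 15, not 14 — violated.
C7: H = 15 is in {11, 19, 15} — OK.
C8: D = 20 is outside [21, 24] — violated.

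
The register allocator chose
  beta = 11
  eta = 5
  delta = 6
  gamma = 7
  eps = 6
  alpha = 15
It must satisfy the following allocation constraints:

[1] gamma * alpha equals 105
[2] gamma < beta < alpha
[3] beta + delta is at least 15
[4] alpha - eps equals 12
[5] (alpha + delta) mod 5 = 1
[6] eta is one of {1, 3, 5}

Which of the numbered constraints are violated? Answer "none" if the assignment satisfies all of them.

Constraint 4 is violated.

[1] gamma * alpha = 7 * 15 = 105  ✔
[2] values 7 < 11 < 15  ✔
[3] beta + delta = 11 + 6 = 17; 17 ≥ 15  ✔
[4] alpha - eps = 15 - 6 = 9, not 12  ✘
[5] alpha + delta = 21; 21 mod 5 = 1  ✔
[6] eta = 5 is in {1, 3, 5}  ✔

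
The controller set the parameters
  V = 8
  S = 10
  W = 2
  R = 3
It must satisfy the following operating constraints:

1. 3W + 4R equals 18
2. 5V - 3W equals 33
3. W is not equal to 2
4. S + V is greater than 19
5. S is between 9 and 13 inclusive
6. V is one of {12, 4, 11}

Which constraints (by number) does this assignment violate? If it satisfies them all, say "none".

1. 3W + 4R = 3(2) + 4(3) = 18 — satisfied.
2. 5V - 3W = 5(8) - 3(2) = 34, not 33 — violated.
3. W = 2, but 2 is required to differ — violated.
4. S + V = 10 + 8 = 18; 18 ≤ 19, bound 19 not met — violated.
5. S = 10 lies in [9, 13] — satisfied.
6. V = 8 is not in {12, 4, 11} — violated.

The assignment fails constraints 2, 3, 4, and 6.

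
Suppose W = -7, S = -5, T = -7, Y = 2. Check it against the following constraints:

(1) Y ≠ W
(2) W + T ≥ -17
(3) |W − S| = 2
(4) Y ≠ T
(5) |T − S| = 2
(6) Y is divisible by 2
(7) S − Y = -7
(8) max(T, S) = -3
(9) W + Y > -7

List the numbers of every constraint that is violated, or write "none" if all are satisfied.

Constraint 8 is violated.

(1) Y = 2, W = -7; distinct  OK
(2) W + T = -7 + (-7) = -14; -14 ≥ -17  OK
(3) |-7 − (-5)| = 2  OK
(4) Y = 2, T = -7; distinct  OK
(5) |-7 − (-5)| = 2  OK
(6) 2 / 2 = 1, so 2 divides 2  OK
(7) S − Y = -5 − 2 = -7  OK
(8) max(-7, -5) = -5, not -3  FAIL
(9) W + Y = -7 + 2 = -5; -5 > -7  OK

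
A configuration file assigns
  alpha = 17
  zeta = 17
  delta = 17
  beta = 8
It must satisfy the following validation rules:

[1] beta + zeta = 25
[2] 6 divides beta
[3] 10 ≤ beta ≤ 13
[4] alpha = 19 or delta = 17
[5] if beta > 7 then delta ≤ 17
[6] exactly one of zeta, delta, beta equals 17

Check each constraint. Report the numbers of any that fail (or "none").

[1] beta + zeta = 8 + 17 = 25  ✔
[2] 8 = 6×1 + 2, so 6 does not divide 8  ✘
[3] beta = 8 is outside [10, 13]  ✘
[4] alpha = 17 ≠ 19, but delta = 17 = 17 (second disjunct)  ✔
[5] beta = 8 > 7, so we need delta ≤ 17; delta = 17 ≤ 17  ✔
[6] zeta=17, delta=17, beta=8; 2 of them equal 17, not exactly one  ✘

Constraints 2, 3, and 6 do not hold.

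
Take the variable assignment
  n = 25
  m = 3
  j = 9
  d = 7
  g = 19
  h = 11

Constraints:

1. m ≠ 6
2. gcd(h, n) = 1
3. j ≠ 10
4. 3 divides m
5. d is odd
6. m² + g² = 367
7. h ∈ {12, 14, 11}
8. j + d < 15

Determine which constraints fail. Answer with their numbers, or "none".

Constraints 6, 8 do not hold.

1. m = 3, and 3 ≠ 6  yes
2. gcd(11, 25) = 1  yes
3. j = 9, and 9 ≠ 10  yes
4. 3 / 3 = 1, so 3 divides 3  yes
5. d = 7 is odd  yes
6. m² + g² = 3² + 19² = 9 + 361 = 370, not 367  no
7. h = 11 is in {12, 14, 11}  yes
8. j + d = 9 + 7 = 16; 16 ≥ 15, bound 15 not met  no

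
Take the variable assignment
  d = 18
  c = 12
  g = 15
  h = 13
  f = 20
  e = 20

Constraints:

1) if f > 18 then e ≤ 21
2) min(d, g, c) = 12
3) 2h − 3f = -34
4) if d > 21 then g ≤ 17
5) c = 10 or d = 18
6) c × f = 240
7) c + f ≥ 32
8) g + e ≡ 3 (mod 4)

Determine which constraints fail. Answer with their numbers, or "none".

1) f = 20 > 18, so we need e ≤ 21; e = 20 ≤ 21 — OK.
2) min(18, 15, 12) = 12 — OK.
3) 2h − 3f = 2(13) − 3(20) = -34 — OK.
4) d = 18, not > 21; antecedent false, conditional vacuously true — OK.
5) c = 12 ≠ 10, but d = 18 = 18 (second disjunct) — OK.
6) c × f = 12 × 20 = 240 — OK.
7) c + f = 12 + 20 = 32; 32 ≥ 32 — OK.
8) g + e = 35; 35 mod 4 = 3 — OK.

No violations.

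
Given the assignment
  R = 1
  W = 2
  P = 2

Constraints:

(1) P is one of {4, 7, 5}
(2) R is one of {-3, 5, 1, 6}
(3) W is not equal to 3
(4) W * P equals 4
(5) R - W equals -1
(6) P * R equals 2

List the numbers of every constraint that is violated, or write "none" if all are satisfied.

(1) P = 2 is not in {4, 7, 5}  ✘
(2) R = 1 is in {-3, 5, 1, 6}  ✔
(3) W = 2, and 2 ≠ 3  ✔
(4) W * P = 2 * 2 = 4  ✔
(5) R - W = 1 - 2 = -1  ✔
(6) P * R = 2 * 1 = 2  ✔

Constraint 1 does not hold.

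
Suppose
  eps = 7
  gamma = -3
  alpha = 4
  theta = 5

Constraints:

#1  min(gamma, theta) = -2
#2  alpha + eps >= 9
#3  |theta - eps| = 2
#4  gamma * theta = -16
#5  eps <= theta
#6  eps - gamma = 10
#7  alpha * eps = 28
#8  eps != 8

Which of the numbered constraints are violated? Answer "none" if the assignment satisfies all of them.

#1 min(-3, 5) = -3, not -2  fails
#2 alpha + eps = 4 + 7 = 11; 11 ≥ 9  holds
#3 |5 - 7| = 2  holds
#4 gamma * theta = -3 * 5 = -15, not -16  fails
#5 eps = 7, theta = 5; 7 > 5 (want ≤)  fails
#6 eps - gamma = 7 - (-3) = 10  holds
#7 alpha * eps = 4 * 7 = 28  holds
#8 eps = 7, and 7 ≠ 8  holds

The assignment fails constraints 1, 4, 5.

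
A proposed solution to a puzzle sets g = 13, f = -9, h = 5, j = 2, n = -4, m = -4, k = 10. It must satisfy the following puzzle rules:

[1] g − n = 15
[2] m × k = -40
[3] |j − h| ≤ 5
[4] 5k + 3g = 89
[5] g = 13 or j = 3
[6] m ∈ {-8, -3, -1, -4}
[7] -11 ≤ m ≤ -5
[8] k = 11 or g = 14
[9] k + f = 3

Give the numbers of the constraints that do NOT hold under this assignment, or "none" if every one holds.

[1] g − n = 13 − (-4) = 17, not 15 — fails.
[2] m × k = -4 × 10 = -40 — holds.
[3] |2 − 5| = 3; 3 ≤ 5 — holds.
[4] 5k + 3g = 5(10) + 3(13) = 89 — holds.
[5] g = 13 = 13 (first disjunct) — holds.
[6] m = -4 is in {-8, -3, -1, -4} — holds.
[7] m = -4 is outside [-11, -5] — fails.
[8] k = 10 ≠ 11 and g = 13 ≠ 14; both disjuncts false — fails.
[9] k + f = 10 + (-9) = 1, not 3 — fails.

Constraints 1, 7, 8, 9 do not hold.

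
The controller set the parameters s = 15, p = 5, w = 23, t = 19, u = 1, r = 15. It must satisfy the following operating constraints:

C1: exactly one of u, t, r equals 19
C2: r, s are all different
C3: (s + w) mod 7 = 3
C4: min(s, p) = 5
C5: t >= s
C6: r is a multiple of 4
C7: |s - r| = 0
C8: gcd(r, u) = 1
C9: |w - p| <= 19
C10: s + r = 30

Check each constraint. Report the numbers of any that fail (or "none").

Violated: 2 and 6.

C1: u=1, t=19, r=15; 1 of them equals 19 — OK.
C2: r = s = 15, not all different — violated.
C3: s + w = 38; 38 mod 7 = 3 — OK.
C4: min(15, 5) = 5 — OK.
C5: t = 19, s = 15; 19 ≥ 15 — OK.
C6: 15 = 4*3 + 3, so 4 does not divide 15 — violated.
C7: |15 - 15| = 0 — OK.
C8: gcd(15, 1) = 1 — OK.
C9: |23 - 5| = 18; 18 ≤ 19 — OK.
C10: s + r = 15 + 15 = 30 — OK.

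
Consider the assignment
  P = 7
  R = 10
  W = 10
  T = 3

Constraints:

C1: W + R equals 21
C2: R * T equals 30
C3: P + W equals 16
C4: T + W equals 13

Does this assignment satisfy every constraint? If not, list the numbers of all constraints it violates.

C1: W + R = 10 + 10 = 20, not 21 — fails.
C2: R * T = 10 * 3 = 30 — holds.
C3: P + W = 7 + 10 = 17, not 16 — fails.
C4: T + W = 3 + 10 = 13 — holds.

The assignment fails constraints 1, 3.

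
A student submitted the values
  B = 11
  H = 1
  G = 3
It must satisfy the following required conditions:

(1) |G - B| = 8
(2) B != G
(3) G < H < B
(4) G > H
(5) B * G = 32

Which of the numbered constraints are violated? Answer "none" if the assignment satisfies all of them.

Constraints 3 and 5 are violated.

(1) |3 - 11| = 8 — holds.
(2) B = 11, G = 3; distinct — holds.
(3) values 3, 1, 11; G = 3 is not < H = 1 — does not hold.
(4) G = 3, H = 1; 3 > 1 — holds.
(5) B * G = 11 * 3 = 33, not 32 — does not hold.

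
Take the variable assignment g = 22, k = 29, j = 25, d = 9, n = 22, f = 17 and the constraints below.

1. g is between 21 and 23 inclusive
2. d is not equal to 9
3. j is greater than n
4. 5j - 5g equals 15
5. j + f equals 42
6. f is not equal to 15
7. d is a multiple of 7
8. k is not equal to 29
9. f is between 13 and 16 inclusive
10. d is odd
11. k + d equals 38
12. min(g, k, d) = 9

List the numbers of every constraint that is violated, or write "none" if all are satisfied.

No — constraints 2, 7, 8, 9 are not satisfied.

1. g = 22 lies in [21, 23] — holds.
2. d = 9, but 9 is required to differ — fails.
3. j = 25, n = 22; 25 > 22 — holds.
4. 5j - 5g = 5(25) - 5(22) = 15 — holds.
5. j + f = 25 + 17 = 42 — holds.
6. f = 17, and 17 ≠ 15 — holds.
7. 9 = 7*1 + 2, so 7 does not divide 9 — fails.
8. k = 29, but 29 is required to differ — fails.
9. f = 17 is outside [13, 16] — fails.
10. d = 9 is odd — holds.
11. k + d = 29 + 9 = 38 — holds.
12. min(22, 29, 9) = 9 — holds.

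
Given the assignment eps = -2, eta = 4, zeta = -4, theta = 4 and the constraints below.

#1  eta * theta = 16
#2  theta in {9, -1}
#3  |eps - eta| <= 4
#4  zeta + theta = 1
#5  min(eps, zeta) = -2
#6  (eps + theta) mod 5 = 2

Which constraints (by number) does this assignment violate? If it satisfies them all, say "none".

Constraints 2, 3, 4, 5 are violated.

#1 eta * theta = 4 * 4 = 16 — holds.
#2 theta = 4 is not in {9, -1} — fails.
#3 |-2 - 4| = 6; 6 > 4, exceeds bound 4 — fails.
#4 zeta + theta = -4 + 4 = 0, not 1 — fails.
#5 min(-2, -4) = -4, not -2 — fails.
#6 eps + theta = 2; 2 mod 5 = 2 — holds.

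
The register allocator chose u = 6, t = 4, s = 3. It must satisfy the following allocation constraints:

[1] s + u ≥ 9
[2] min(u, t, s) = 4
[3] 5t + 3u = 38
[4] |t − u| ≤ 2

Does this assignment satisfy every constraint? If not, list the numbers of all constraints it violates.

The assignment fails constraint 2.

[1] s + u = 3 + 6 = 9; 9 ≥ 9 — holds.
[2] min(6, 4, 3) = 3, not 4 — fails.
[3] 5t + 3u = 5(4) + 3(6) = 38 — holds.
[4] |4 − 6| = 2; 2 ≤ 2 — holds.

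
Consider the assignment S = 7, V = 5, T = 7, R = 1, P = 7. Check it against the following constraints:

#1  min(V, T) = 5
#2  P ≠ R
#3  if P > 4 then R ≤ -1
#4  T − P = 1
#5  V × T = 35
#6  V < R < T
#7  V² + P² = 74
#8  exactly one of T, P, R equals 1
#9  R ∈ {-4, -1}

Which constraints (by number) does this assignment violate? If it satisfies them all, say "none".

#1 min(5, 7) = 5 — holds.
#2 P = 7, R = 1; distinct — holds.
#3 P = 7 > 4, so we need R ≤ -1; but R = 1 > -1 — does not hold.
#4 T − P = 7 − 7 = 0, not 1 — does not hold.
#5 V × T = 5 × 7 = 35 — holds.
#6 values 5, 1, 7; V = 5 is not < R = 1 — does not hold.
#7 V² + P² = 5² + 7² = 25 + 49 = 74 — holds.
#8 T=7, P=7, R=1; 1 of them equals 1 — holds.
#9 R = 1 is not in {-4, -1} — does not hold.

No — constraints 3, 4, 6, and 9 are not satisfied.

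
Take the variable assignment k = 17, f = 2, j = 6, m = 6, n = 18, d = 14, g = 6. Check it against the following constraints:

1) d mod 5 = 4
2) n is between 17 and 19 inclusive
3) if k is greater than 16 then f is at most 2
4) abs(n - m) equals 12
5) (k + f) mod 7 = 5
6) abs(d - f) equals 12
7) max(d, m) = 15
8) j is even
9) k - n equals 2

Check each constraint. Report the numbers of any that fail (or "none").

1) 14 mod 5 = 4 — satisfied.
2) n = 18 lies in [17, 19] — satisfied.
3) k = 17 > 16, so we need f ≤ 2; f = 2 ≤ 2 — satisfied.
4) abs(18 - 6) = 12 — satisfied.
5) k + f = 19; 19 mod 7 = 5 — satisfied.
6) abs(14 - 2) = 12 — satisfied.
7) max(14, 6) = 14, not 15 — violated.
8) j = 6 is even — satisfied.
9) k - n = 17 - 18 = -1, not 2 — violated.

Constraints 7, 9 do not hold.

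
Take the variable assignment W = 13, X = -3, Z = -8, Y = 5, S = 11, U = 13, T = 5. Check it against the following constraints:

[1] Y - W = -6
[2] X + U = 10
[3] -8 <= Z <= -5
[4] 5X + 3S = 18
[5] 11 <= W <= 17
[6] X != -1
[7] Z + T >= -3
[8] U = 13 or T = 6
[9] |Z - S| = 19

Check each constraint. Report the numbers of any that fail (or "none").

[1] Y - W = 5 - 13 = -8, not -6 — does not hold.
[2] X + U = -3 + 13 = 10 — holds.
[3] Z = -8 lies in [-8, -5] — holds.
[4] 5X + 3S = 5(-3) + 3(11) = 18 — holds.
[5] W = 13 lies in [11, 17] — holds.
[6] X = -3, and -3 ≠ -1 — holds.
[7] Z + T = -8 + 5 = -3; -3 ≥ -3 — holds.
[8] U = 13 = 13 (first disjunct) — holds.
[9] |-8 - 11| = 19 — holds.

Violated: 1.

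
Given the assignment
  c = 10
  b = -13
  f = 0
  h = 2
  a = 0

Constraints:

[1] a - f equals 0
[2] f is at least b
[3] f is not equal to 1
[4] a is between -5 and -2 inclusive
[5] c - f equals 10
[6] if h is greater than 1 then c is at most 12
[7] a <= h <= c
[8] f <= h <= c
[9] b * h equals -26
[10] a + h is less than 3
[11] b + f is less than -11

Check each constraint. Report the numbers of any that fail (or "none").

Constraint 4 is violated.

[1] a - f = 0 - 0 = 0  yes
[2] f = 0, b = -13; 0 ≥ -13  yes
[3] f = 0, and 0 ≠ 1  yes
[4] a = 0 is outside [-5, -2]  no
[5] c - f = 10 - 0 = 10  yes
[6] h = 2 > 1, so we need c ≤ 12; c = 10 ≤ 12  yes
[7] values 0 <= 2 <= 10  yes
[8] values 0 <= 2 <= 10  yes
[9] b * h = -13 * 2 = -26  yes
[10] a + h = 0 + 2 = 2; 2 < 3  yes
[11] b + f = -13 + 0 = -13; -13 < -11  yes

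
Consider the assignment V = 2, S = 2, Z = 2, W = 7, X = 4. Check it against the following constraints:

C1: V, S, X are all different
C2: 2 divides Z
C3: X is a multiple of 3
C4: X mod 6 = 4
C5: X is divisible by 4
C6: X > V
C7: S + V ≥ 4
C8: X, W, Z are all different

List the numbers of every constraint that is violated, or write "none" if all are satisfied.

Violated: 1, 3.

C1: V = S = 2, not all different — violated.
C2: 2 / 2 = 1, so 2 divides 2 — satisfied.
C3: 4 = 3×1 + 1, so 3 does not divide 4 — violated.
C4: 4 mod 6 = 4 — satisfied.
C5: 4 / 4 = 1, so 4 divides 4 — satisfied.
C6: X = 4, V = 2; 4 > 2 — satisfied.
C7: S + V = 2 + 2 = 4; 4 ≥ 4 — satisfied.
C8: values 4, 7, 2 are pairwise distinct — satisfied.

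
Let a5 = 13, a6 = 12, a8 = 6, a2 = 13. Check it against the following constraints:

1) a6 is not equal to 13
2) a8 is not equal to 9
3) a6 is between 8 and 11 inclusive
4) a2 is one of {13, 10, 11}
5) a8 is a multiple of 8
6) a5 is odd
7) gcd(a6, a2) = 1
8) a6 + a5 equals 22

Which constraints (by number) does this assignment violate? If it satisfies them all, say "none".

Constraints 3, 5, 8 do not hold.

1) a6 = 12, and 12 ≠ 13 — OK.
2) a8 = 6, and 6 ≠ 9 — OK.
3) a6 = 12 is outside [8, 11] — violated.
4) a2 = 13 is in {13, 10, 11} — OK.
5) 6 = 8*0 + 6, so 8 does not divide 6 — violated.
6) a5 = 13 is odd — OK.
7) gcd(12, 13) = 1 — OK.
8) a6 + a5 = 12 + 13 = 25, not 22 — violated.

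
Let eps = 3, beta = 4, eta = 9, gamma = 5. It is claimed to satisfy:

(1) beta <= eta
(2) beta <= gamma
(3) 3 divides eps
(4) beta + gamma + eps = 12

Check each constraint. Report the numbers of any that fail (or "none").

All constraints are satisfied.

(1) beta = 4, eta = 9; 4 ≤ 9  OK
(2) beta = 4, gamma = 5; 4 ≤ 5  OK
(3) 3 / 3 = 1, so 3 divides 3  OK
(4) beta + gamma + eps = 4 + 5 + 3 = 12  OK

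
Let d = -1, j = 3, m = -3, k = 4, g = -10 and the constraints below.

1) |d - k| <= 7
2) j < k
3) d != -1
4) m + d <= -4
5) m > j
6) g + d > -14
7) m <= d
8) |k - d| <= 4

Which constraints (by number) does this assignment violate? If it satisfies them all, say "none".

Constraints 3, 5, and 8 do not hold.

1) |-1 - 4| = 5; 5 ≤ 7 — satisfied.
2) j = 3, k = 4; 3 < 4 — satisfied.
3) d = -1, but -1 is required to differ — violated.
4) m + d = -3 + (-1) = -4; -4 ≤ -4 — satisfied.
5) m = -3, j = 3; -3 ≤ 3 (want >) — violated.
6) g + d = -10 + (-1) = -11; -11 > -14 — satisfied.
7) m = -3, d = -1; -3 ≤ -1 — satisfied.
8) |4 - (-1)| = 5; 5 > 4, exceeds bound 4 — violated.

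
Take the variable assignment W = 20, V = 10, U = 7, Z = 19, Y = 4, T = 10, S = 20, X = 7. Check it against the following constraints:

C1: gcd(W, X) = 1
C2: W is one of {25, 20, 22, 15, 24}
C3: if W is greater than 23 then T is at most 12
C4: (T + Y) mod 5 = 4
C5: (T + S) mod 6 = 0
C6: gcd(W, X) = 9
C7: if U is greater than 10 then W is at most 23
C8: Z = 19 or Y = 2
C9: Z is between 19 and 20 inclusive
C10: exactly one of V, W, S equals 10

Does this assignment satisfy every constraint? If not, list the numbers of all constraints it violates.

C1: gcd(20, 7) = 1 — satisfied.
C2: W = 20 is in {25, 20, 22, 15, 24} — satisfied.
C3: W = 20, not > 23; antecedent false, conditional vacuously true — satisfied.
C4: T + Y = 14; 14 mod 5 = 4 — satisfied.
C5: T + S = 30; 30 mod 6 = 0 — satisfied.
C6: gcd(20, 7) = 1, not 9 — violated.
C7: U = 7, not > 10; antecedent false, conditional vacuously true — satisfied.
C8: Z = 19 = 19 (first disjunct) — satisfied.
C9: Z = 19 lies in [19, 20] — satisfied.
C10: V=10, W=20, S=20; 1 of them equals 10 — satisfied.

Violated: 6.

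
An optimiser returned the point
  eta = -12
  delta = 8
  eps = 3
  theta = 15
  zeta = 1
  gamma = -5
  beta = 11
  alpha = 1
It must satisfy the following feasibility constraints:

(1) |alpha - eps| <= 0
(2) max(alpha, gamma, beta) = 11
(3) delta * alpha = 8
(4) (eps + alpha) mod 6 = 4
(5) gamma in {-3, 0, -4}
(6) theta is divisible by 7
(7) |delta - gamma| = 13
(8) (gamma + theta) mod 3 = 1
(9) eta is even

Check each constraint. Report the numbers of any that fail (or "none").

(1) |1 - 3| = 2; 2 > 0, exceeds bound 0  false
(2) max(1, -5, 11) = 11  true
(3) delta * alpha = 8 * 1 = 8  true
(4) eps + alpha = 4; 4 mod 6 = 4  true
(5) gamma = -5 is not in {-3, 0, -4}  false
(6) 15 = 7*2 + 1, so 7 does not divide 15  false
(7) |8 - (-5)| = 13  true
(8) gamma + theta = 10; 10 mod 3 = 1  true
(9) eta = -12 is even  true

Constraints 1, 5, and 6 are violated.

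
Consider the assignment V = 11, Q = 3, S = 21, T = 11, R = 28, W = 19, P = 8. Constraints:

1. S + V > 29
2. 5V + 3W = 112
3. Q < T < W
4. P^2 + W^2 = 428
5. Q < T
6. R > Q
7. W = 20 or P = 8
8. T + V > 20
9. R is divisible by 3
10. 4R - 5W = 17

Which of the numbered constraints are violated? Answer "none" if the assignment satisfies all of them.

1. S + V = 21 + 11 = 32; 32 > 29  ✔
2. 5V + 3W = 5(11) + 3(19) = 112  ✔
3. values 3 < 11 < 19  ✔
4. P^2 + W^2 = 8^2 + 19^2 = 64 + 361 = 425, not 428  ✘
5. Q = 3, T = 11; 3 < 11  ✔
6. R = 28, Q = 3; 28 > 3  ✔
7. W = 19 ≠ 20, but P = 8 = 8 (second disjunct)  ✔
8. T + V = 11 + 11 = 22; 22 > 20  ✔
9. 28 = 3*9 + 1, so 3 does not divide 28  ✘
10. 4R - 5W = 4(28) - 5(19) = 17  ✔

Constraints 4, 9 are violated.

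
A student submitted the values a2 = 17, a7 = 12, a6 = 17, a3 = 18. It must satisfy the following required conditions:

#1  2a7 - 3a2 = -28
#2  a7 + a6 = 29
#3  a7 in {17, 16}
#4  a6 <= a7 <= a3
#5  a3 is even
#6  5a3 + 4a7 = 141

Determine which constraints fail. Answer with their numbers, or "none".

No — constraints 1, 3, 4, 6 are not satisfied.

#1 2a7 - 3a2 = 2(12) - 3(17) = -27, not -28 — violated.
#2 a7 + a6 = 12 + 17 = 29 — satisfied.
#3 a7 = 12 is not in {17, 16} — violated.
#4 values 17, 12, 18; a6 = 17 is not <= a7 = 12 — violated.
#5 a3 = 18 is even — satisfied.
#6 5a3 + 4a7 = 5(18) + 4(12) = 138, not 141 — violated.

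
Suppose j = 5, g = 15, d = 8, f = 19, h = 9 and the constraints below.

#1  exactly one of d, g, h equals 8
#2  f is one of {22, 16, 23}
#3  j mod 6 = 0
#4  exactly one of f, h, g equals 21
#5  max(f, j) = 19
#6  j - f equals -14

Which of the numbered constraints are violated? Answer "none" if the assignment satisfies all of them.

No — constraints 2, 3, 4 are not satisfied.

#1 d=8, g=15, h=9; 1 of them equals 8 — holds.
#2 f = 19 is not in {22, 16, 23} — fails.
#3 5 mod 6 = 5, not 0 — fails.
#4 f=19, h=9, g=15; 0 of them equal 21, not exactly one — fails.
#5 max(19, 5) = 19 — holds.
#6 j - f = 5 - 19 = -14 — holds.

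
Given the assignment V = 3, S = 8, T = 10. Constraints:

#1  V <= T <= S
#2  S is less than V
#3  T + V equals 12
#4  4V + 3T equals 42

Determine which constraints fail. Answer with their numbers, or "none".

Constraints 1, 2, and 3 are violated.

#1 values 3, 10, 8; T = 10 is not <= S = 8  ✗
#2 S = 8, V = 3; 8 ≥ 3 (want <)  ✗
#3 T + V = 10 + 3 = 13, not 12  ✗
#4 4V + 3T = 4(3) + 3(10) = 42  ✓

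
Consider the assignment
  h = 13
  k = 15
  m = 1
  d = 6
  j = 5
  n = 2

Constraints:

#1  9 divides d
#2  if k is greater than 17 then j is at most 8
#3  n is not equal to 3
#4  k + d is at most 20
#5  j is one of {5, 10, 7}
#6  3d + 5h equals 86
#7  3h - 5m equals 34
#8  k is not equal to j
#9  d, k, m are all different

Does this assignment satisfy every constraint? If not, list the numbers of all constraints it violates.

Violated: 1, 4, 6.

#1 6 = 9*0 + 6, so 9 does not divide 6 — fails.
#2 k = 15, not > 17; antecedent false, conditional vacuously true — holds.
#3 n = 2, and 2 ≠ 3 — holds.
#4 k + d = 15 + 6 = 21; 21 > 20, bound 20 not met — fails.
#5 j = 5 is in {5, 10, 7} — holds.
#6 3d + 5h = 3(6) + 5(13) = 83, not 86 — fails.
#7 3h - 5m = 3(13) - 5(1) = 34 — holds.
#8 k = 15, j = 5; distinct — holds.
#9 values 6, 15, 1 are pairwise distinct — holds.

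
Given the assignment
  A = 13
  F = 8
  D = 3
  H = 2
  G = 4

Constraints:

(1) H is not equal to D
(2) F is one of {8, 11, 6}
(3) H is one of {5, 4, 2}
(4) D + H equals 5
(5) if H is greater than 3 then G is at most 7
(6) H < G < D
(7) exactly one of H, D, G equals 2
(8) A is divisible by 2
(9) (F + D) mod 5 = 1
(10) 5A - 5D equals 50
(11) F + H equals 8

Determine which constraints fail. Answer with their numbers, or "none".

(1) H = 2, D = 3; distinct — holds.
(2) F = 8 is in {8, 11, 6} — holds.
(3) H = 2 is in {5, 4, 2} — holds.
(4) D + H = 3 + 2 = 5 — holds.
(5) H = 2, not > 3; antecedent false, conditional vacuously true — holds.
(6) values 2, 4, 3; G = 4 is not < D = 3 — fails.
(7) H=2, D=3, G=4; 1 of them equals 2 — holds.
(8) 13 = 2*6 + 1, so 2 does not divide 13 — fails.
(9) F + D = 11; 11 mod 5 = 1 — holds.
(10) 5A - 5D = 5(13) - 5(3) = 50 — holds.
(11) F + H = 8 + 2 = 10, not 8 — fails.

The assignment fails constraints 6, 8, and 11.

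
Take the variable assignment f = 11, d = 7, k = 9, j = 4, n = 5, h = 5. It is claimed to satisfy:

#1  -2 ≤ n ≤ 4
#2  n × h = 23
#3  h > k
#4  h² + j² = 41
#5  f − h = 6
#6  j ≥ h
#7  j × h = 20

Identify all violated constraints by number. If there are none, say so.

Constraints 1, 2, 3, 6 do not hold.

#1 n = 5 is outside [-2, 4]  fails
#2 n × h = 5 × 5 = 25, not 23  fails
#3 h = 5, k = 9; 5 ≤ 9 (want >)  fails
#4 h² + j² = 5² + 4² = 25 + 16 = 41  holds
#5 f − h = 11 − 5 = 6  holds
#6 j = 4, h = 5; 4 < 5 (want ≥)  fails
#7 j × h = 4 × 5 = 20  holds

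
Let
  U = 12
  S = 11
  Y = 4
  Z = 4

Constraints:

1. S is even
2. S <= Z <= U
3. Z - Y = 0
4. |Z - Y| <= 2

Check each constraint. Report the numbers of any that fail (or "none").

No — constraints 1 and 2 are not satisfied.

1. S = 11 is odd  false
2. values 11, 4, 12; S = 11 is not <= Z = 4  false
3. Z - Y = 4 - 4 = 0  true
4. |4 - 4| = 0; 0 ≤ 2  true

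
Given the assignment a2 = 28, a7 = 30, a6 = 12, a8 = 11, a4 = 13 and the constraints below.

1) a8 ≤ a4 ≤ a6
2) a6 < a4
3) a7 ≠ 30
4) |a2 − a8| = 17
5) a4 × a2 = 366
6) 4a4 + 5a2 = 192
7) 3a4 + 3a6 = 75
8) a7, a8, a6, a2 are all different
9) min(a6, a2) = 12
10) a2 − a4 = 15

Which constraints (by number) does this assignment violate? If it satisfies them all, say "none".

1) values 11, 13, 12; a4 = 13 is not ≤ a6 = 12 — does not hold.
2) a6 = 12, a4 = 13; 12 < 13 — holds.
3) a7 = 30, but 30 is required to differ — does not hold.
4) |28 − 11| = 17 — holds.
5) a4 × a2 = 13 × 28 = 364, not 366 — does not hold.
6) 4a4 + 5a2 = 4(13) + 5(28) = 192 — holds.
7) 3a4 + 3a6 = 3(13) + 3(12) = 75 — holds.
8) values 30, 11, 12, 28 are pairwise distinct — holds.
9) min(12, 28) = 12 — holds.
10) a2 − a4 = 28 − 13 = 15 — holds.

Constraints 1, 3, 5 do not hold.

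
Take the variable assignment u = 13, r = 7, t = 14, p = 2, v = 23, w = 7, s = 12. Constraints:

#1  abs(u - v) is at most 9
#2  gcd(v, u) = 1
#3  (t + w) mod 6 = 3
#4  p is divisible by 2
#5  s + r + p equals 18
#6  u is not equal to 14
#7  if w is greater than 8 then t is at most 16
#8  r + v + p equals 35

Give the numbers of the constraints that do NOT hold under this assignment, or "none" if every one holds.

#1 abs(13 - 23) = 10; 10 > 9, exceeds bound 9 — fails.
#2 gcd(23, 13) = 1 — holds.
#3 t + w = 21; 21 mod 6 = 3 — holds.
#4 2 / 2 = 1, so 2 divides 2 — holds.
#5 s + r + p = 12 + 7 + 2 = 21, not 18 — fails.
#6 u = 13, and 13 ≠ 14 — holds.
#7 w = 7, not > 8; antecedent false, conditional vacuously true — holds.
#8 r + v + p = 7 + 23 + 2 = 32, not 35 — fails.

Constraints 1, 5, 8 do not hold.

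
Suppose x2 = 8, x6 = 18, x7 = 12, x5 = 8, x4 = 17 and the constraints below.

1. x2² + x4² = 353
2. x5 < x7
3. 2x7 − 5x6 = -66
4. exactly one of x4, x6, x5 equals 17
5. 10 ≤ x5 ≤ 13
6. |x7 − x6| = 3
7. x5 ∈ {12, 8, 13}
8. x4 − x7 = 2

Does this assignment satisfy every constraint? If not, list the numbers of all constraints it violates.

No — constraints 5, 6, 8 are not satisfied.

1. x2² + x4² = 8² + 17² = 64 + 289 = 353 — holds.
2. x5 = 8, x7 = 12; 8 < 12 — holds.
3. 2x7 − 5x6 = 2(12) − 5(18) = -66 — holds.
4. x4=17, x6=18, x5=8; 1 of them equals 17 — holds.
5. x5 = 8 is outside [10, 13] — fails.
6. |12 − 18| = 6, not 3 — fails.
7. x5 = 8 is in {12, 8, 13} — holds.
8. x4 − x7 = 17 − 12 = 5, not 2 — fails.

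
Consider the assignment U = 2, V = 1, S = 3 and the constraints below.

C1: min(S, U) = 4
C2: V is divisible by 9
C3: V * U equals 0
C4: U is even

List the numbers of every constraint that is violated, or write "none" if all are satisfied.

Constraints 1, 2, and 3 are violated.

C1: min(3, 2) = 2, not 4  no
C2: 1 = 9*0 + 1, so 9 does not divide 1  no
C3: V * U = 1 * 2 = 2, not 0  no
C4: U = 2 is even  yes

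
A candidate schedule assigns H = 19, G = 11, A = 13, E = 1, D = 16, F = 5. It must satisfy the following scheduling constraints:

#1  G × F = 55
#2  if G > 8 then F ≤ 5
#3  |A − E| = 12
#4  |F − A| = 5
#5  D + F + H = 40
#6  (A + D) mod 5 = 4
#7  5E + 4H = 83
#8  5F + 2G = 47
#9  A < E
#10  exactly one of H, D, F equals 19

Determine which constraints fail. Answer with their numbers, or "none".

#1 G × F = 11 × 5 = 55 — holds.
#2 G = 11 > 8, so we need F ≤ 5; F = 5 ≤ 5 — holds.
#3 |13 − 1| = 12 — holds.
#4 |5 − 13| = 8, not 5 — does not hold.
#5 D + F + H = 16 + 5 + 19 = 40 — holds.
#6 A + D = 29; 29 mod 5 = 4 — holds.
#7 5E + 4H = 5(1) + 4(19) = 81, not 83 — does not hold.
#8 5F + 2G = 5(5) + 2(11) = 47 — holds.
#9 A = 13, E = 1; 13 ≥ 1 (want <) — does not hold.
#10 H=19, D=16, F=5; 1 of them equals 19 — holds.

Constraints 4, 7, and 9 do not hold.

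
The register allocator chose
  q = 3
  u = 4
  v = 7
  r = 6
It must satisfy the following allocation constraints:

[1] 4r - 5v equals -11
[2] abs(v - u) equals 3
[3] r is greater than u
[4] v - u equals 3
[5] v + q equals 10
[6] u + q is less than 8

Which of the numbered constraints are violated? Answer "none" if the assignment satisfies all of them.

[1] 4r - 5v = 4(6) - 5(7) = -11 — satisfied.
[2] abs(7 - 4) = 3 — satisfied.
[3] r = 6, u = 4; 6 > 4 — satisfied.
[4] v - u = 7 - 4 = 3 — satisfied.
[5] v + q = 7 + 3 = 10 — satisfied.
[6] u + q = 4 + 3 = 7; 7 < 8 — satisfied.

No violations.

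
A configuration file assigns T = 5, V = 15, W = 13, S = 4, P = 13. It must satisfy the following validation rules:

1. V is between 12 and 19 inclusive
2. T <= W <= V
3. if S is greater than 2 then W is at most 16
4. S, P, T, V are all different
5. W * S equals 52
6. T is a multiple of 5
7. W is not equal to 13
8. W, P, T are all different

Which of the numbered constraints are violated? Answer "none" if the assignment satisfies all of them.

The assignment fails constraints 7, 8.

1. V = 15 lies in [12, 19] — OK.
2. values 5 <= 13 <= 15 — OK.
3. S = 4 > 2, so we need W ≤ 16; W = 13 ≤ 16 — OK.
4. values 4, 13, 5, 15 are pairwise distinct — OK.
5. W * S = 13 * 4 = 52 — OK.
6. 5 / 5 = 1, so 5 divides 5 — OK.
7. W = 13, but 13 is required to differ — violated.
8. W = P = 13, not all different — violated.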